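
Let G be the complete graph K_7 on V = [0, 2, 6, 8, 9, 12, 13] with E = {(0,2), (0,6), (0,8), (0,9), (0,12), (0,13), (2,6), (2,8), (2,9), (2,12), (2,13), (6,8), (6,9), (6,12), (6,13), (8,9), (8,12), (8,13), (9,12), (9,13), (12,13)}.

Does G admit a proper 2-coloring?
The clique on vertices [0, 2, 6, 8, 9, 12, 13] has size 7 > 2, so it alone needs 7 colors.

No, G is not 2-colorable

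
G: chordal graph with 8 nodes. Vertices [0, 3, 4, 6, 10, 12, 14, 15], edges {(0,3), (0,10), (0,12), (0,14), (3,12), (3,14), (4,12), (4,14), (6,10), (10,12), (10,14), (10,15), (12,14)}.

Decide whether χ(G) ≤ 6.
Yes, G is 6-colorable

A valid 6-coloring: color 1: [6, 12, 15]; color 2: [14]; color 3: [3, 4, 10]; color 4: [0].
(χ(G) = 4 ≤ 6.)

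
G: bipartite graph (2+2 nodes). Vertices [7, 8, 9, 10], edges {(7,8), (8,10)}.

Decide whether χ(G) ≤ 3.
Yes, G is 3-colorable

A valid 3-coloring: color 1: [8, 9]; color 2: [7, 10].
(χ(G) = 2 ≤ 3.)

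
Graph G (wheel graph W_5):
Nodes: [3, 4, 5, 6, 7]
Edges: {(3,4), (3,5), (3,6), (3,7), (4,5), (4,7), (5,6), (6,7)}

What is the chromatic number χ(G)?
Clique number ω(G) = 3 (lower bound: χ ≥ ω).
The clique on [3, 4, 5] has size 3, forcing χ ≥ 3, and the coloring below uses 3 colors, so χ(G) = 3.
A valid 3-coloring: color 1: [3]; color 2: [5, 7]; color 3: [4, 6].

χ(G) = 3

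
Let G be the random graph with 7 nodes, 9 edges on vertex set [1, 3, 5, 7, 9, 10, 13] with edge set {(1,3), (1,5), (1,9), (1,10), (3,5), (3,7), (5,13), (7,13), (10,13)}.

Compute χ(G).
χ(G) = 3

Clique number ω(G) = 3 (lower bound: χ ≥ ω).
The clique on [1, 3, 5] has size 3, forcing χ ≥ 3, and the coloring below uses 3 colors, so χ(G) = 3.
A valid 3-coloring: color 1: [1, 13]; color 2: [5, 7, 9, 10]; color 3: [3].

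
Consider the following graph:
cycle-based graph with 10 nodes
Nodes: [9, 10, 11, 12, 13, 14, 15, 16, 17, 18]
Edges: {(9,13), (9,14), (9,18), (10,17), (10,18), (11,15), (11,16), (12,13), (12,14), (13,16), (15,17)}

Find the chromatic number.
Clique number ω(G) = 2 (lower bound: χ ≥ ω).
The graph is bipartite (no odd cycle), so 2 colors suffice: χ(G) = 2.
A valid 2-coloring: color 1: [9, 10, 12, 15, 16]; color 2: [11, 13, 14, 17, 18].

χ(G) = 2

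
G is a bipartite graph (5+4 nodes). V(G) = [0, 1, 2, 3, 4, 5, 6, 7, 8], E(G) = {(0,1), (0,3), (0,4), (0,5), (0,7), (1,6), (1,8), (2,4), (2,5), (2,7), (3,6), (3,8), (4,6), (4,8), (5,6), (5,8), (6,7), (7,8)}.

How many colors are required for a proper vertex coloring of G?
Clique number ω(G) = 2 (lower bound: χ ≥ ω).
The graph is bipartite (no odd cycle), so 2 colors suffice: χ(G) = 2.
A valid 2-coloring: color 1: [0, 2, 6, 8]; color 2: [1, 3, 4, 5, 7].

χ(G) = 2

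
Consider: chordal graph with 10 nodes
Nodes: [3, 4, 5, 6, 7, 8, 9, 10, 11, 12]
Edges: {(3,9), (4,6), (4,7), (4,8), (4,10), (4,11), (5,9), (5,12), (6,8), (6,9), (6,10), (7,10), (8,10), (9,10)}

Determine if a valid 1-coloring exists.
No, G is not 1-colorable

The clique on vertices [4, 6, 8, 10] has size 4 > 1, so it alone needs 4 colors.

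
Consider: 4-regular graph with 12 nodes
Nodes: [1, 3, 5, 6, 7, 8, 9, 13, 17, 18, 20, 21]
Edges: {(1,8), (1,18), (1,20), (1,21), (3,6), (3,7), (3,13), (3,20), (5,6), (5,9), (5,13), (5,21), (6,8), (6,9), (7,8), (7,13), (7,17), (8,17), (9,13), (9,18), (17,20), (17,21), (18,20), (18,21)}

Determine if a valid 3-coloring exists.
Yes, G is 3-colorable

A valid 3-coloring: color 1: [1, 6, 13, 17]; color 2: [7, 9, 20, 21]; color 3: [3, 5, 8, 18].
(χ(G) = 3 ≤ 3.)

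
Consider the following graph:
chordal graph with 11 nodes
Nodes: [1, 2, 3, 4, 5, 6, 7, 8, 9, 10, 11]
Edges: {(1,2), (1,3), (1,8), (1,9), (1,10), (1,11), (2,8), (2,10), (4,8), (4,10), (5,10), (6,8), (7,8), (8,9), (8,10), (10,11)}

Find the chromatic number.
Clique number ω(G) = 4 (lower bound: χ ≥ ω).
The clique on [1, 2, 8, 10] has size 4, forcing χ ≥ 4, and the coloring below uses 4 colors, so χ(G) = 4.
A valid 4-coloring: color 1: [3, 5, 8, 11]; color 2: [1, 4, 6, 7]; color 3: [9, 10]; color 4: [2].

χ(G) = 4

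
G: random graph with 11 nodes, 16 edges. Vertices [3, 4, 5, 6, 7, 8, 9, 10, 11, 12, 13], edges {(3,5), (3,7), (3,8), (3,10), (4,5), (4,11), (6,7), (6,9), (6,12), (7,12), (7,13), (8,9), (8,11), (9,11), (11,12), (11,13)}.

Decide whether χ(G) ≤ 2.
No, G is not 2-colorable

The clique on vertices [6, 7, 12] has size 3 > 2, so it alone needs 3 colors.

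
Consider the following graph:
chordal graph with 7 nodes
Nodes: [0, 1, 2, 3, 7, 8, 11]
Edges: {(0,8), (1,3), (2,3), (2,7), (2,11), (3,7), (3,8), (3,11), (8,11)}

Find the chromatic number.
χ(G) = 3

Clique number ω(G) = 3 (lower bound: χ ≥ ω).
The clique on [3, 8, 11] has size 3, forcing χ ≥ 3, and the coloring below uses 3 colors, so χ(G) = 3.
A valid 3-coloring: color 1: [0, 3]; color 2: [1, 7, 11]; color 3: [2, 8].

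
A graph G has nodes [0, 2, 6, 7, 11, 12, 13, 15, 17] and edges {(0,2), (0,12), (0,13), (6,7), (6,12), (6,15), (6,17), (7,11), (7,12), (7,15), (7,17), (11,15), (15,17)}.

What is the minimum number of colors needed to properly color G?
Clique number ω(G) = 4 (lower bound: χ ≥ ω).
The clique on [6, 7, 15, 17] has size 4, forcing χ ≥ 4, and the coloring below uses 4 colors, so χ(G) = 4.
A valid 4-coloring: color 1: [0, 7]; color 2: [2, 12, 13, 15]; color 3: [6, 11]; color 4: [17].

χ(G) = 4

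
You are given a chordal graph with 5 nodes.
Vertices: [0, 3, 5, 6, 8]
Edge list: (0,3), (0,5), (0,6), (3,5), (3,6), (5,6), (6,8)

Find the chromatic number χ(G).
Clique number ω(G) = 4 (lower bound: χ ≥ ω).
The clique on [0, 3, 5, 6] has size 4, forcing χ ≥ 4, and the coloring below uses 4 colors, so χ(G) = 4.
A valid 4-coloring: color 1: [6]; color 2: [5, 8]; color 3: [3]; color 4: [0].

χ(G) = 4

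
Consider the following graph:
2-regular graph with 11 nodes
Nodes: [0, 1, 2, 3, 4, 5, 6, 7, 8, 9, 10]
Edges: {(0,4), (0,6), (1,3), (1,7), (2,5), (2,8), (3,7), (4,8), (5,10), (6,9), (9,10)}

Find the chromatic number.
Clique number ω(G) = 3 (lower bound: χ ≥ ω).
The clique on [1, 3, 7] has size 3, forcing χ ≥ 3, and the coloring below uses 3 colors, so χ(G) = 3.
A valid 3-coloring: color 1: [2, 3, 4, 6, 10]; color 2: [0, 5, 7, 8, 9]; color 3: [1].

χ(G) = 3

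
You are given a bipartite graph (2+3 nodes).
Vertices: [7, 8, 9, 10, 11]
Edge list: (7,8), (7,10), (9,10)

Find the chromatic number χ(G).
Clique number ω(G) = 2 (lower bound: χ ≥ ω).
The graph is bipartite (no odd cycle), so 2 colors suffice: χ(G) = 2.
A valid 2-coloring: color 1: [7, 9, 11]; color 2: [8, 10].

χ(G) = 2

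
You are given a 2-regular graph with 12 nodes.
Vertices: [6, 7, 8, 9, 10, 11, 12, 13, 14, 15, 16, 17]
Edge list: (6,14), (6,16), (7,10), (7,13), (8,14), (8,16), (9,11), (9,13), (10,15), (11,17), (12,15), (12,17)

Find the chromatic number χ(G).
Clique number ω(G) = 2 (lower bound: χ ≥ ω).
The graph is bipartite (no odd cycle), so 2 colors suffice: χ(G) = 2.
A valid 2-coloring: color 1: [10, 11, 12, 13, 14, 16]; color 2: [6, 7, 8, 9, 15, 17].

χ(G) = 2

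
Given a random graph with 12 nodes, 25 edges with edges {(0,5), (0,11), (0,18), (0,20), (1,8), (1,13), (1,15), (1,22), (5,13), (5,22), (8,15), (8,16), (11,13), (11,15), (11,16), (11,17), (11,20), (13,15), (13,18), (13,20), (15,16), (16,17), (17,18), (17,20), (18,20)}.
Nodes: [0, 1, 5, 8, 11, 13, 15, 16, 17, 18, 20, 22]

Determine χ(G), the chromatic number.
Clique number ω(G) = 3 (lower bound: χ ≥ ω).
Odd cycle [15, 13, 20, 17, 16] needs 3 colors (χ ≥ 3).
Vertex 11 is adjacent to every vertex of [13, 15, 16, 17, 20], which already need 3 colors among themselves, so 11 needs a new color (χ ≥ 4).
The coloring below uses 4 colors, so χ(G) = 4.
A valid 4-coloring: color 1: [0, 13, 16, 22]; color 2: [1, 5, 11, 18]; color 3: [15, 20]; color 4: [8, 17].

χ(G) = 4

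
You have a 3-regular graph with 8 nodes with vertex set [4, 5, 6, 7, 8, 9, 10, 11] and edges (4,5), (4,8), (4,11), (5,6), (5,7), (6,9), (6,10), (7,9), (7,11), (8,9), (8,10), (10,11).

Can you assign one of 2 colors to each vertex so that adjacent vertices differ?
Odd cycle [6, 10, 8, 4, 5] needs 3 colors (χ ≥ 3).
Hence χ(G) ≥ 3 > 2, so no proper 2-coloring exists.

No, G is not 2-colorable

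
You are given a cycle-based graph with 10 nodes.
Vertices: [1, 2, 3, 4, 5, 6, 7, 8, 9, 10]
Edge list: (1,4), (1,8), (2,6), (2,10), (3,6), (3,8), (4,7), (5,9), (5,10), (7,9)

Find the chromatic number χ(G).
Clique number ω(G) = 2 (lower bound: χ ≥ ω).
The graph is bipartite (no odd cycle), so 2 colors suffice: χ(G) = 2.
A valid 2-coloring: color 1: [1, 2, 3, 5, 7]; color 2: [4, 6, 8, 9, 10].

χ(G) = 2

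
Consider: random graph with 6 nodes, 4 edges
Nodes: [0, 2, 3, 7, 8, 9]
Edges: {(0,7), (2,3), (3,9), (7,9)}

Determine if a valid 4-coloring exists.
Yes, G is 4-colorable

A valid 4-coloring: color 1: [0, 2, 8, 9]; color 2: [3, 7].
(χ(G) = 2 ≤ 4.)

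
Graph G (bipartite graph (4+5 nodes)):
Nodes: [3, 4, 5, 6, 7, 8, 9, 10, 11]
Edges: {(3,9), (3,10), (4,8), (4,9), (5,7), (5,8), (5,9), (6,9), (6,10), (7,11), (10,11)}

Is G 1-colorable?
No, G is not 1-colorable

Edge (7,11) forces its endpoints to differ, so 1 color is not enough.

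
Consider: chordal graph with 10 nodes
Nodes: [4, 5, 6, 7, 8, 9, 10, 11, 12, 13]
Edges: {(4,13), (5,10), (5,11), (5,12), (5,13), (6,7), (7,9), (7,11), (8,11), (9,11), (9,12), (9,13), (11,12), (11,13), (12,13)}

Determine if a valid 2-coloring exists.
The clique on vertices [9, 11, 12, 13] has size 4 > 2, so it alone needs 4 colors.

No, G is not 2-colorable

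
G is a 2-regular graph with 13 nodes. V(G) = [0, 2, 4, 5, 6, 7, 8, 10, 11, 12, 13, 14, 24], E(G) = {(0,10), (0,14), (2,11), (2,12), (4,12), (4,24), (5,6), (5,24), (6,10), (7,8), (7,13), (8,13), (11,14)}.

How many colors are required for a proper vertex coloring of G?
Clique number ω(G) = 3 (lower bound: χ ≥ ω).
The clique on [7, 8, 13] has size 3, forcing χ ≥ 3, and the coloring below uses 3 colors, so χ(G) = 3.
A valid 3-coloring: color 1: [0, 6, 11, 12, 13, 24]; color 2: [2, 4, 5, 8, 10, 14]; color 3: [7].

χ(G) = 3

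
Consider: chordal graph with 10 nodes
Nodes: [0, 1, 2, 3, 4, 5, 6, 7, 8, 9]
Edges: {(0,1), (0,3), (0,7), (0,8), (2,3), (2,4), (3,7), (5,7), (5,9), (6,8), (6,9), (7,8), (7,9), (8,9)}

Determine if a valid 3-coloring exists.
A valid 3-coloring: color 1: [1, 2, 6, 7]; color 2: [0, 4, 9]; color 3: [3, 5, 8].
(χ(G) = 3 ≤ 3.)

Yes, G is 3-colorable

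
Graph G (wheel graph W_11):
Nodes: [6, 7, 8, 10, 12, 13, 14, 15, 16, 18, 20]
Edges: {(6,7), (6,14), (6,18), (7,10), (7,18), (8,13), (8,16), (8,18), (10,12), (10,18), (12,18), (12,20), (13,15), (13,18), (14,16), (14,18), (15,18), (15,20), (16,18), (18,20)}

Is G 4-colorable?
A valid 4-coloring: color 1: [18]; color 2: [7, 8, 12, 14, 15]; color 3: [6, 10, 13, 16, 20].
(χ(G) = 3 ≤ 4.)

Yes, G is 4-colorable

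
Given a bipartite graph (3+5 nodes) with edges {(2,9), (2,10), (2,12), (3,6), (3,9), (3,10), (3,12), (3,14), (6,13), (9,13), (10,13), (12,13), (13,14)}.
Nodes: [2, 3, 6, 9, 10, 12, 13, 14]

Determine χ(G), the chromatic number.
Clique number ω(G) = 2 (lower bound: χ ≥ ω).
The graph is bipartite (no odd cycle), so 2 colors suffice: χ(G) = 2.
A valid 2-coloring: color 1: [2, 3, 13]; color 2: [6, 9, 10, 12, 14].

χ(G) = 2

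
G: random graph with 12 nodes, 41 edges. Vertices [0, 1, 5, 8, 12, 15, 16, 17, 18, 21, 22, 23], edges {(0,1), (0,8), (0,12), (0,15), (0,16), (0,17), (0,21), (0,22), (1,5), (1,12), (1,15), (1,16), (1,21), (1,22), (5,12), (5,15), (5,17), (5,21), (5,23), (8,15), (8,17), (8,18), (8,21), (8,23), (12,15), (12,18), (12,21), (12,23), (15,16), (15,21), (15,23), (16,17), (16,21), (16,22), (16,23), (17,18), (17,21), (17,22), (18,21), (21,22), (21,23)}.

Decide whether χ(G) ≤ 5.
Yes, G is 5-colorable

A valid 5-coloring: color 1: [21]; color 2: [15, 18, 22]; color 3: [0, 5]; color 4: [8, 12, 16]; color 5: [1, 17, 23].
(χ(G) = 5 ≤ 5.)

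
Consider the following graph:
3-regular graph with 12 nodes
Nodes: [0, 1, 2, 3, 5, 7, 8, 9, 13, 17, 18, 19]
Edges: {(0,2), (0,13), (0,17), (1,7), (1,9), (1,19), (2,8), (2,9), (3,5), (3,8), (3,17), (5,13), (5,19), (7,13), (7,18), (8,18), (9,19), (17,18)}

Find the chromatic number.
χ(G) = 3

Clique number ω(G) = 3 (lower bound: χ ≥ ω).
The clique on [1, 9, 19] has size 3, forcing χ ≥ 3, and the coloring below uses 3 colors, so χ(G) = 3.
A valid 3-coloring: color 1: [5, 7, 8, 9, 17]; color 2: [2, 3, 13, 18, 19]; color 3: [0, 1].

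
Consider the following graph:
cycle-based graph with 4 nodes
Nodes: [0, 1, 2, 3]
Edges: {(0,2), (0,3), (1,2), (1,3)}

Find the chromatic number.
χ(G) = 2

Clique number ω(G) = 2 (lower bound: χ ≥ ω).
The graph is bipartite (no odd cycle), so 2 colors suffice: χ(G) = 2.
A valid 2-coloring: color 1: [0, 1]; color 2: [2, 3].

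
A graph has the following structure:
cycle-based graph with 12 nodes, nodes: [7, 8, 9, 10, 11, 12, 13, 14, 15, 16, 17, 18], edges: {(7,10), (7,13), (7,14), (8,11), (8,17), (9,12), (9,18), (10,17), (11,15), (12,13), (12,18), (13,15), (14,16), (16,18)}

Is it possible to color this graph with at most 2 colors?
No, G is not 2-colorable

The clique on vertices [9, 12, 18] has size 3 > 2, so it alone needs 3 colors.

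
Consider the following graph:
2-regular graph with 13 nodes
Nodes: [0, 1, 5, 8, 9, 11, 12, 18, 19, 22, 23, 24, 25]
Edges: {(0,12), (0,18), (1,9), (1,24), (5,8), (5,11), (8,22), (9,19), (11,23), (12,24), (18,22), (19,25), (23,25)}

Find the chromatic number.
Clique number ω(G) = 2 (lower bound: χ ≥ ω).
Odd cycle [18, 0, 12, 24, 1, 9, 19, 25, 23, 11, 5, 8, 22] needs 3 colors (χ ≥ 3).
The coloring below uses 3 colors, so χ(G) = 3.
A valid 3-coloring: color 1: [1, 8, 11, 12, 18, 25]; color 2: [0, 5, 9, 22, 23, 24]; color 3: [19].

χ(G) = 3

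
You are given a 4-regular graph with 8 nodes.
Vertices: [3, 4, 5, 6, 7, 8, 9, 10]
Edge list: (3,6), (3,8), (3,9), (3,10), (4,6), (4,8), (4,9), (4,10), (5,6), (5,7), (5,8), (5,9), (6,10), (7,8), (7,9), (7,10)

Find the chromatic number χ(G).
χ(G) = 3

Clique number ω(G) = 3 (lower bound: χ ≥ ω).
The clique on [3, 6, 10] has size 3, forcing χ ≥ 3, and the coloring below uses 3 colors, so χ(G) = 3.
A valid 3-coloring: color 1: [3, 4, 7]; color 2: [6, 8, 9]; color 3: [5, 10].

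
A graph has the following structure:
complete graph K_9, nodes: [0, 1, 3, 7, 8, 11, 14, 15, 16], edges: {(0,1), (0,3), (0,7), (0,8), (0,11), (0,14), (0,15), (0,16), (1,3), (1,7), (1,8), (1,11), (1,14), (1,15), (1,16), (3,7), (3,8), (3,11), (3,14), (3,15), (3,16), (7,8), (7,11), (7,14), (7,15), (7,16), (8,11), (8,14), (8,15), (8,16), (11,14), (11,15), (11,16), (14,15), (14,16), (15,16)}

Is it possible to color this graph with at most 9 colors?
A valid 9-coloring: color 1: [16]; color 2: [1]; color 3: [3]; color 4: [8]; color 5: [7]; color 6: [11]; color 7: [0]; color 8: [15]; color 9: [14].
(χ(G) = 9 ≤ 9.)

Yes, G is 9-colorable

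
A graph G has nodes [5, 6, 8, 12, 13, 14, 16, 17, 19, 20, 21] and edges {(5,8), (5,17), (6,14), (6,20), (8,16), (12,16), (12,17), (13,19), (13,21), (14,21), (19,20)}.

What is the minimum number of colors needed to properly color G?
Clique number ω(G) = 2 (lower bound: χ ≥ ω).
Odd cycle [8, 16, 12, 17, 5] needs 3 colors (χ ≥ 3).
The coloring below uses 3 colors, so χ(G) = 3.
A valid 3-coloring: color 1: [6, 16, 17, 19, 21]; color 2: [5, 12, 13, 14, 20]; color 3: [8].

χ(G) = 3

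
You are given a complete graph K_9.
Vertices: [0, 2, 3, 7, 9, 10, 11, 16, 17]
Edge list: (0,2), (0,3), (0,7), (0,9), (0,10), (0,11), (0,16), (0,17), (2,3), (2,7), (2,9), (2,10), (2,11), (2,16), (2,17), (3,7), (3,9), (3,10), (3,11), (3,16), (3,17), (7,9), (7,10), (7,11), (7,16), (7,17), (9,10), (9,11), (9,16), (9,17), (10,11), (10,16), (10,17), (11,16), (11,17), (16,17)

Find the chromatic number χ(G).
Clique number ω(G) = 9 (lower bound: χ ≥ ω).
The clique on [0, 2, 3, 7, 9, 10, 11, 16, 17] has size 9, forcing χ ≥ 9, and the coloring below uses 9 colors, so χ(G) = 9.
A valid 9-coloring: color 1: [9]; color 2: [3]; color 3: [7]; color 4: [2]; color 5: [10]; color 6: [11]; color 7: [0]; color 8: [17]; color 9: [16].

χ(G) = 9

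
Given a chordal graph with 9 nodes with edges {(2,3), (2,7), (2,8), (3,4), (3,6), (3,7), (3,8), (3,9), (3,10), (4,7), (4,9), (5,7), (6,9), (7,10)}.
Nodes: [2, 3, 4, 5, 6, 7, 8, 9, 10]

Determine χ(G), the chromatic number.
χ(G) = 3

Clique number ω(G) = 3 (lower bound: χ ≥ ω).
The clique on [2, 3, 8] has size 3, forcing χ ≥ 3, and the coloring below uses 3 colors, so χ(G) = 3.
A valid 3-coloring: color 1: [3, 5]; color 2: [7, 8, 9]; color 3: [2, 4, 6, 10].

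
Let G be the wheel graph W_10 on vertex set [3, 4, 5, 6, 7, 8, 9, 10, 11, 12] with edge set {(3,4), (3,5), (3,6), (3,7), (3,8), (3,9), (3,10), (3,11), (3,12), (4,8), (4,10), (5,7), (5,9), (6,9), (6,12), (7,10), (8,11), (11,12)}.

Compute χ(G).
χ(G) = 4

Clique number ω(G) = 3 (lower bound: χ ≥ ω).
Odd cycle [12, 11, 8, 4, 10, 7, 5, 9, 6] needs 3 colors (χ ≥ 3).
Vertex 3 is adjacent to every vertex of [4, 5, 6, 7, 8, 9, 10, 11, 12], which already need 3 colors among themselves, so 3 needs a new color (χ ≥ 4).
The coloring below uses 4 colors, so χ(G) = 4.
A valid 4-coloring: color 1: [3]; color 2: [8, 9, 10, 12]; color 3: [4, 6, 7, 11]; color 4: [5].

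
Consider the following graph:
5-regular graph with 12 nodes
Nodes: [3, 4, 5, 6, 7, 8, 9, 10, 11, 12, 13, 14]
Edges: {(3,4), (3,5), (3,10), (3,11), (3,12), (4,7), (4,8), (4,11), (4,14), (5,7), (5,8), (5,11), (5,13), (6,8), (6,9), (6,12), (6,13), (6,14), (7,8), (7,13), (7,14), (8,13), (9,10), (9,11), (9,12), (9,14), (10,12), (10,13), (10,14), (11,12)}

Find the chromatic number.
χ(G) = 4

Clique number ω(G) = 4 (lower bound: χ ≥ ω).
The clique on [5, 7, 8, 13] has size 4, forcing χ ≥ 4, and the coloring below uses 4 colors, so χ(G) = 4.
A valid 4-coloring: color 1: [3, 8, 9]; color 2: [5, 12, 14]; color 3: [6, 7, 10, 11]; color 4: [4, 13].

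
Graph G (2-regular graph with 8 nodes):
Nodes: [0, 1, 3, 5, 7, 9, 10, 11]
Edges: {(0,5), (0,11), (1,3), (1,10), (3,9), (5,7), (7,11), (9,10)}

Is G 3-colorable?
A valid 3-coloring: color 1: [0, 1, 7, 9]; color 2: [3, 5, 10, 11].
(χ(G) = 2 ≤ 3.)

Yes, G is 3-colorable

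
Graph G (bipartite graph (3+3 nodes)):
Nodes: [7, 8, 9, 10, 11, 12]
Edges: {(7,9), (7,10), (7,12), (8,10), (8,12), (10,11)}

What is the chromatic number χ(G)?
Clique number ω(G) = 2 (lower bound: χ ≥ ω).
The graph is bipartite (no odd cycle), so 2 colors suffice: χ(G) = 2.
A valid 2-coloring: color 1: [9, 10, 12]; color 2: [7, 8, 11].

χ(G) = 2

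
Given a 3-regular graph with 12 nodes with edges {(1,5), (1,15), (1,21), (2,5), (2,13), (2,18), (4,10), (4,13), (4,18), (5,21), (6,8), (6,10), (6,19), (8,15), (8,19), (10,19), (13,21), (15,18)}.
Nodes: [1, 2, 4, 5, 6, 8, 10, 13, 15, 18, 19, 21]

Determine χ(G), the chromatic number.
χ(G) = 3

Clique number ω(G) = 3 (lower bound: χ ≥ ω).
The clique on [1, 5, 21] has size 3, forcing χ ≥ 3, and the coloring below uses 3 colors, so χ(G) = 3.
A valid 3-coloring: color 1: [5, 8, 10, 13, 18]; color 2: [2, 4, 6, 15, 21]; color 3: [1, 19].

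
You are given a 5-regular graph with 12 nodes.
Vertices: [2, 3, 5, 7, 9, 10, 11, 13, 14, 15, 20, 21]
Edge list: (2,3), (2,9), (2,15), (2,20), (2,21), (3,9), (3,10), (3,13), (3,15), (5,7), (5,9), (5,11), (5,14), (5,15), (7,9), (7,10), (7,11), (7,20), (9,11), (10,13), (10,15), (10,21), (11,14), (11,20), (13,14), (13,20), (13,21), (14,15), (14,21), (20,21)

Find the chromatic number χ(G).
Clique number ω(G) = 4 (lower bound: χ ≥ ω).
The clique on [5, 7, 9, 11] has size 4, forcing χ ≥ 4, and the coloring below uses 4 colors, so χ(G) = 4.
A valid 4-coloring: color 1: [11, 15, 21]; color 2: [3, 5, 20]; color 3: [9, 10, 14]; color 4: [2, 7, 13].

χ(G) = 4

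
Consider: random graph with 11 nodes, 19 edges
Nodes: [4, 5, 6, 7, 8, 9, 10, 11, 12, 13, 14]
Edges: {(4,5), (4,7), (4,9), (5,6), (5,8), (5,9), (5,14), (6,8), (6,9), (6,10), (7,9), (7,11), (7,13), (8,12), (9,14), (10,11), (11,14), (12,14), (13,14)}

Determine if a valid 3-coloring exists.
A valid 3-coloring: color 1: [4, 6, 14]; color 2: [8, 9, 11, 13]; color 3: [5, 7, 10, 12].
(χ(G) = 3 ≤ 3.)

Yes, G is 3-colorable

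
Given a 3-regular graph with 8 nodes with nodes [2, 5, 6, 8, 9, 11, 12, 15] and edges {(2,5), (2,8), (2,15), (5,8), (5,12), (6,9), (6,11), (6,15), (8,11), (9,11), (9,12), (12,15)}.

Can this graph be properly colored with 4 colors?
Yes, G is 4-colorable

A valid 4-coloring: color 1: [5, 9, 15]; color 2: [6, 8, 12]; color 3: [2, 11].
(χ(G) = 3 ≤ 4.)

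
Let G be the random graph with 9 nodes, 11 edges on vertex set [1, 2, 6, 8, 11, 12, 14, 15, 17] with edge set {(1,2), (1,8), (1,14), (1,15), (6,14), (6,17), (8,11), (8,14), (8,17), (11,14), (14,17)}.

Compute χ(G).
Clique number ω(G) = 3 (lower bound: χ ≥ ω).
The clique on [1, 8, 14] has size 3, forcing χ ≥ 3, and the coloring below uses 3 colors, so χ(G) = 3.
A valid 3-coloring: color 1: [2, 12, 14, 15]; color 2: [1, 11, 17]; color 3: [6, 8].

χ(G) = 3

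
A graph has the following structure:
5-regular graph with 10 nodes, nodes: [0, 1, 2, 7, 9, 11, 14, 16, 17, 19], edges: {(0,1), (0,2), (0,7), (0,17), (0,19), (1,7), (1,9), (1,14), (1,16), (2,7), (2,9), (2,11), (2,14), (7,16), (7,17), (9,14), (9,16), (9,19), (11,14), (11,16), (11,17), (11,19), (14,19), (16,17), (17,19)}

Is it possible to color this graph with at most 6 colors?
A valid 6-coloring: color 1: [0, 9, 11]; color 2: [14, 16]; color 3: [1, 2, 17]; color 4: [7, 19].
(χ(G) = 4 ≤ 6.)

Yes, G is 6-colorable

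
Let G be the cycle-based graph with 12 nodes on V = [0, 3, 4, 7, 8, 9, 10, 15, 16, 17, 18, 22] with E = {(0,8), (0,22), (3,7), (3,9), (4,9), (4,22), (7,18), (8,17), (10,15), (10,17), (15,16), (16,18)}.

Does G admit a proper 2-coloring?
Yes, G is 2-colorable

A valid 2-coloring: color 1: [7, 8, 9, 10, 16, 22]; color 2: [0, 3, 4, 15, 17, 18].
(χ(G) = 2 ≤ 2.)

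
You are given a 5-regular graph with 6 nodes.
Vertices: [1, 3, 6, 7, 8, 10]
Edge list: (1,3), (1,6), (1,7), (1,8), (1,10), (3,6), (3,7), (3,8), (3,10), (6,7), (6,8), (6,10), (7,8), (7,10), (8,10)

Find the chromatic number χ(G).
χ(G) = 6

Clique number ω(G) = 6 (lower bound: χ ≥ ω).
The clique on [1, 3, 6, 7, 8, 10] has size 6, forcing χ ≥ 6, and the coloring below uses 6 colors, so χ(G) = 6.
A valid 6-coloring: color 1: [10]; color 2: [3]; color 3: [1]; color 4: [7]; color 5: [6]; color 6: [8].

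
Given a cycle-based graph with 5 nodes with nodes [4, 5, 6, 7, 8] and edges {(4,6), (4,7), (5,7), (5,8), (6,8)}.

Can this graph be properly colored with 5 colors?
Yes, G is 5-colorable

A valid 5-coloring: color 1: [4, 5]; color 2: [6, 7]; color 3: [8].
(χ(G) = 3 ≤ 5.)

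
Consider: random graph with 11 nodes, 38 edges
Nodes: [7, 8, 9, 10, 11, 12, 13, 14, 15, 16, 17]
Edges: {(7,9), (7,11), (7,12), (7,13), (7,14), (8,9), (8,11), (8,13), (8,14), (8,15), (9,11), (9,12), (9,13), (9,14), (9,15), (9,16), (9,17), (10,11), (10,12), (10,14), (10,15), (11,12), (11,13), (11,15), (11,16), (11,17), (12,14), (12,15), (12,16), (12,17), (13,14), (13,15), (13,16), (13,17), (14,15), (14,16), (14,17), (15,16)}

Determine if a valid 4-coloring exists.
The clique on vertices [9, 11, 12, 15, 16] has size 5 > 4, so it alone needs 5 colors.

No, G is not 4-colorable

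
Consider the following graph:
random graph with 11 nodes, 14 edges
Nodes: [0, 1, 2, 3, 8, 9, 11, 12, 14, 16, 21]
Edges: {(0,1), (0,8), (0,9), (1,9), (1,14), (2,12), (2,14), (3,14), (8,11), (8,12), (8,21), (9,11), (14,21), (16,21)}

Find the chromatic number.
χ(G) = 3

Clique number ω(G) = 3 (lower bound: χ ≥ ω).
The clique on [0, 1, 9] has size 3, forcing χ ≥ 3, and the coloring below uses 3 colors, so χ(G) = 3.
A valid 3-coloring: color 1: [8, 9, 14, 16]; color 2: [1, 2, 3, 11, 21]; color 3: [0, 12].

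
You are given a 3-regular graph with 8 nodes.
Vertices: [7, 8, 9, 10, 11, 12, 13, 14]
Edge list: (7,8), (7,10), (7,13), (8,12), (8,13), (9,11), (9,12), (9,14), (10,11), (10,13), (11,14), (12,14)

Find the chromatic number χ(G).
χ(G) = 3

Clique number ω(G) = 3 (lower bound: χ ≥ ω).
The clique on [7, 8, 13] has size 3, forcing χ ≥ 3, and the coloring below uses 3 colors, so χ(G) = 3.
A valid 3-coloring: color 1: [8, 10, 14]; color 2: [7, 11, 12]; color 3: [9, 13].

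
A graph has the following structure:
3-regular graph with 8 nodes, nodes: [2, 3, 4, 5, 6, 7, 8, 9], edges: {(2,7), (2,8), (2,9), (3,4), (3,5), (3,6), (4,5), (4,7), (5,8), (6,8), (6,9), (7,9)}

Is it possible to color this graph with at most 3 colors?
Yes, G is 3-colorable

A valid 3-coloring: color 1: [5, 6, 7]; color 2: [2, 4]; color 3: [3, 8, 9].
(χ(G) = 3 ≤ 3.)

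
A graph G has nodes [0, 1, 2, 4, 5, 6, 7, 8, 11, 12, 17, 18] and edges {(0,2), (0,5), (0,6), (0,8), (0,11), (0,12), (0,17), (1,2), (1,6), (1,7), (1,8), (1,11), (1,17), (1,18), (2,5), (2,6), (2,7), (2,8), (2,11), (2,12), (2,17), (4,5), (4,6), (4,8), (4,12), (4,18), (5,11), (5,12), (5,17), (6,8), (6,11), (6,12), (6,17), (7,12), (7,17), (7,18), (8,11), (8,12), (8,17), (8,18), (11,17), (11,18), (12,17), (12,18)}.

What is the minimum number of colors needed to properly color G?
Clique number ω(G) = 6 (lower bound: χ ≥ ω).
The clique on [0, 2, 6, 8, 11, 17] has size 6, forcing χ ≥ 6, and the coloring below uses 6 colors, so χ(G) = 6.
A valid 6-coloring: color 1: [4, 17]; color 2: [11, 12]; color 3: [5, 7, 8]; color 4: [2, 18]; color 5: [6]; color 6: [0, 1].

χ(G) = 6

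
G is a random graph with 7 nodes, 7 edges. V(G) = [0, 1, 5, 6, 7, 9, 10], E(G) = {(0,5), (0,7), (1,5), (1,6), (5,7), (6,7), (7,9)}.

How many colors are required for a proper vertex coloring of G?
Clique number ω(G) = 3 (lower bound: χ ≥ ω).
The clique on [0, 5, 7] has size 3, forcing χ ≥ 3, and the coloring below uses 3 colors, so χ(G) = 3.
A valid 3-coloring: color 1: [1, 7, 10]; color 2: [5, 6, 9]; color 3: [0].

χ(G) = 3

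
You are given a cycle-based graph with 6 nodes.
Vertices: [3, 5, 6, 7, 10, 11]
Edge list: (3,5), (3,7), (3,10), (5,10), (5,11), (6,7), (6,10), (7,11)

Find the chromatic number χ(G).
χ(G) = 3

Clique number ω(G) = 3 (lower bound: χ ≥ ω).
The clique on [3, 5, 10] has size 3, forcing χ ≥ 3, and the coloring below uses 3 colors, so χ(G) = 3.
A valid 3-coloring: color 1: [5, 7]; color 2: [3, 6, 11]; color 3: [10].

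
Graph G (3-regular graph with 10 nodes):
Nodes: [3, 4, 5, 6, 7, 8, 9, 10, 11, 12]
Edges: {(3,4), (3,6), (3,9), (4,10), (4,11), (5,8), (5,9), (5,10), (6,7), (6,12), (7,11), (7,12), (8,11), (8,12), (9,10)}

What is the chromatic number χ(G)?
Clique number ω(G) = 3 (lower bound: χ ≥ ω).
The clique on [5, 9, 10] has size 3, forcing χ ≥ 3, and the coloring below uses 3 colors, so χ(G) = 3.
A valid 3-coloring: color 1: [3, 10, 11, 12]; color 2: [4, 6, 8, 9]; color 3: [5, 7].

χ(G) = 3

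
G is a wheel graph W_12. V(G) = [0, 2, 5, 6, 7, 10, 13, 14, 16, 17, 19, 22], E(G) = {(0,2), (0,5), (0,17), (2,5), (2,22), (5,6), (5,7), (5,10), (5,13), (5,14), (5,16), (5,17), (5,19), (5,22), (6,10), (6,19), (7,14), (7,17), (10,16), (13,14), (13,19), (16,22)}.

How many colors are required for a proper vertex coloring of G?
Clique number ω(G) = 3 (lower bound: χ ≥ ω).
Odd cycle [13, 14, 7, 17, 0, 2, 22, 16, 10, 6, 19] needs 3 colors (χ ≥ 3).
Vertex 5 is adjacent to every vertex of [0, 2, 6, 7, 10, 13, 14, 16, 17, 19, 22], which already need 3 colors among themselves, so 5 needs a new color (χ ≥ 4).
The coloring below uses 4 colors, so χ(G) = 4.
A valid 4-coloring: color 1: [5]; color 2: [0, 6, 7, 13, 22]; color 3: [2, 14, 16, 17, 19]; color 4: [10].

χ(G) = 4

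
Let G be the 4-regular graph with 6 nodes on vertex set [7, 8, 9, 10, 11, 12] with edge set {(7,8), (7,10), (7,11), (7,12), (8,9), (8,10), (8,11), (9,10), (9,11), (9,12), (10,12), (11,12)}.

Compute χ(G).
Clique number ω(G) = 3 (lower bound: χ ≥ ω).
The clique on [8, 9, 10] has size 3, forcing χ ≥ 3, and the coloring below uses 3 colors, so χ(G) = 3.
A valid 3-coloring: color 1: [7, 9]; color 2: [8, 12]; color 3: [10, 11].

χ(G) = 3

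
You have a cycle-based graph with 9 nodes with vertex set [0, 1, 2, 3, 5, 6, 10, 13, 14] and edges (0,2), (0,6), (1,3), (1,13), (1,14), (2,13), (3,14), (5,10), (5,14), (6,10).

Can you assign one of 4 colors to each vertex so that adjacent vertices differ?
A valid 4-coloring: color 1: [1, 2, 5, 6]; color 2: [0, 10, 13, 14]; color 3: [3].
(χ(G) = 3 ≤ 4.)

Yes, G is 4-colorable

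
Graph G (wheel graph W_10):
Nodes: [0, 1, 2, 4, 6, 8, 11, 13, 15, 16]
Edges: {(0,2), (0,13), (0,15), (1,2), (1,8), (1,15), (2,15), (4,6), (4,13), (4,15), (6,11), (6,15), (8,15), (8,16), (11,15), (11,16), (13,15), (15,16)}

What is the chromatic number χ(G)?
Clique number ω(G) = 3 (lower bound: χ ≥ ω).
Odd cycle [11, 6, 4, 13, 0, 2, 1, 8, 16] needs 3 colors (χ ≥ 3).
Vertex 15 is adjacent to every vertex of [0, 1, 2, 4, 6, 8, 11, 13, 16], which already need 3 colors among themselves, so 15 needs a new color (χ ≥ 4).
The coloring below uses 4 colors, so χ(G) = 4.
A valid 4-coloring: color 1: [15]; color 2: [0, 4, 8, 11]; color 3: [2, 6, 13, 16]; color 4: [1].

χ(G) = 4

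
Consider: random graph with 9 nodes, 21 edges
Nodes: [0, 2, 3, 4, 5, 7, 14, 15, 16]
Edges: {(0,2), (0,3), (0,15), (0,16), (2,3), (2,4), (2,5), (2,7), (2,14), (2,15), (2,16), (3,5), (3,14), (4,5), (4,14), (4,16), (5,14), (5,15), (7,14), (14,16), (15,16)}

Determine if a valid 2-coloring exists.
The clique on vertices [0, 2, 15, 16] has size 4 > 2, so it alone needs 4 colors.

No, G is not 2-colorable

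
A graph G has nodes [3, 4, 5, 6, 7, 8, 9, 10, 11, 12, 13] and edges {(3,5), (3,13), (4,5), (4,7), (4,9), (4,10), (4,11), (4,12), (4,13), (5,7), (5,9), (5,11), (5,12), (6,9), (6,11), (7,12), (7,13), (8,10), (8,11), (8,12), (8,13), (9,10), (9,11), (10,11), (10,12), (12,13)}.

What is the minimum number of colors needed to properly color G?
Clique number ω(G) = 4 (lower bound: χ ≥ ω).
The clique on [4, 9, 10, 11] has size 4, forcing χ ≥ 4, and the coloring below uses 4 colors, so χ(G) = 4.
A valid 4-coloring: color 1: [3, 4, 6, 8]; color 2: [11, 12]; color 3: [5, 10, 13]; color 4: [7, 9].

χ(G) = 4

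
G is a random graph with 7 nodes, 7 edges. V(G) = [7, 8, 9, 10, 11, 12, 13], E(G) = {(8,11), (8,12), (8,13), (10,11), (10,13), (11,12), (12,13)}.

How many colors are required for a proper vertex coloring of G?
χ(G) = 3

Clique number ω(G) = 3 (lower bound: χ ≥ ω).
The clique on [8, 11, 12] has size 3, forcing χ ≥ 3, and the coloring below uses 3 colors, so χ(G) = 3.
A valid 3-coloring: color 1: [7, 9, 10, 12]; color 2: [8]; color 3: [11, 13].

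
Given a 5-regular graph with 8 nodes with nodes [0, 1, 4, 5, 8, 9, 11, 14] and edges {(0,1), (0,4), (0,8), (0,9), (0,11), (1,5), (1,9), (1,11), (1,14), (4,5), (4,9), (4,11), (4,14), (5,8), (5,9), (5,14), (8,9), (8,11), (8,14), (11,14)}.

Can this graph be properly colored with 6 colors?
A valid 6-coloring: color 1: [9, 11]; color 2: [1, 4, 8]; color 3: [0, 5]; color 4: [14].
(χ(G) = 4 ≤ 6.)

Yes, G is 6-colorable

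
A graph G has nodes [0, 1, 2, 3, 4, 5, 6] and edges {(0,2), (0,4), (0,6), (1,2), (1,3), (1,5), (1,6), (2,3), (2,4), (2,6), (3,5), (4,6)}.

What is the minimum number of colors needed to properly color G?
Clique number ω(G) = 4 (lower bound: χ ≥ ω).
The clique on [0, 2, 4, 6] has size 4, forcing χ ≥ 4, and the coloring below uses 4 colors, so χ(G) = 4.
A valid 4-coloring: color 1: [2, 5]; color 2: [1, 4]; color 3: [3, 6]; color 4: [0].

χ(G) = 4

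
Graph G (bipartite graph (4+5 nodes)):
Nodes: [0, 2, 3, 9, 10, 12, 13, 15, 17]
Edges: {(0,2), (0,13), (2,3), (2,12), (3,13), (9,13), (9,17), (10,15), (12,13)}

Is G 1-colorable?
No, G is not 1-colorable

Edge (0,2) forces its endpoints to differ, so 1 color is not enough.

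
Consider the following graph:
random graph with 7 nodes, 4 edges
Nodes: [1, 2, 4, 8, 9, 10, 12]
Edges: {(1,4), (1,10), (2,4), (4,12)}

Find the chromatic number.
χ(G) = 2

Clique number ω(G) = 2 (lower bound: χ ≥ ω).
The graph is bipartite (no odd cycle), so 2 colors suffice: χ(G) = 2.
A valid 2-coloring: color 1: [4, 8, 9, 10]; color 2: [1, 2, 12].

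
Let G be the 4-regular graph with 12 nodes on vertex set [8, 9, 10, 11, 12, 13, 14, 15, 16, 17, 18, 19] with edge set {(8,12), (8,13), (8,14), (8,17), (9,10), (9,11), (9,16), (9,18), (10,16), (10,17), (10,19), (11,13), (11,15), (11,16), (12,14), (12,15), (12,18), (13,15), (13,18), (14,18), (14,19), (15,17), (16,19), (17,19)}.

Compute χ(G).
Clique number ω(G) = 3 (lower bound: χ ≥ ω).
Suppose a proper 3-coloring c exists. The clique [8, 12, 14] takes 3 distinct colors; by symmetry let c(8) = 1, c(12) = 2, c(14) = 3.
- Vertex 18: neighbors [12, 14] already have colors [2, 3] ⇒ c(18) = 1.
- Vertex 9: neighbors [18] already have colors [1]; try each remaining color.
- Case c(9) = 2:
  - Vertex 10: neighbors [9] already have colors [2]; try each remaining color.
  - Case c(10) = 1:
    - Vertex 16: neighbors [10, 9] already have colors [1, 2] ⇒ c(16) = 3.
    - Vertex 11: neighbors [9, 16] already have colors [2, 3] ⇒ c(11) = 1.
    - Vertex 15: neighbors [11, 12] already have colors [1, 2] ⇒ c(15) = 3.
    - Vertex 17: neighbors [8, 15] already have colors [1, 3] ⇒ c(17) = 2.
    - Vertex 19: neighbors [10, 17, 14] already have colors [1, 2, 3] — all 3 colors blocked. Contradiction.
  - Case c(10) = 3:
    - Vertex 16: neighbors [9, 10] already have colors [2, 3] ⇒ c(16) = 1.
    - Vertex 11: neighbors [16, 9] already have colors [1, 2] ⇒ c(11) = 3.
    - Vertex 15: neighbors [12, 11] already have colors [2, 3] ⇒ c(15) = 1.
    - Vertex 17: neighbors [8, 10] already have colors [1, 3] ⇒ c(17) = 2.
    - Vertex 19: neighbors [16, 17, 10] already have colors [1, 2, 3] — all 3 colors blocked. Contradiction.
- Case c(9) = 3:
  - Vertex 10: neighbors [9] already have colors [3]; try each remaining color.
  - Case c(10) = 1:
    - Vertex 16: neighbors [10, 9] already have colors [1, 3] ⇒ c(16) = 2.
    - Vertex 19: neighbors [10, 16, 14] already have colors [1, 2, 3] — all 3 colors blocked. Contradiction.
  - Case c(10) = 2:
    - Vertex 16: neighbors [10, 9] already have colors [2, 3] ⇒ c(16) = 1.
    - Vertex 19: neighbors [16, 10, 14] already have colors [1, 2, 3] — all 3 colors blocked. Contradiction.
Every case ends in a contradiction, so G has no proper 3-coloring (χ ≥ 4).
The coloring below uses 4 colors, so χ(G) = 4.
A valid 4-coloring: color 1: [11, 17, 18]; color 2: [8, 9, 15, 19]; color 3: [13, 14, 16]; color 4: [10, 12].

χ(G) = 4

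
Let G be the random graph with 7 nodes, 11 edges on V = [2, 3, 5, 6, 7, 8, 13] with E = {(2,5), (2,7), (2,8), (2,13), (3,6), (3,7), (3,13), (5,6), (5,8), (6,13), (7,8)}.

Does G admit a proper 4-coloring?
A valid 4-coloring: color 1: [2, 3]; color 2: [6, 8]; color 3: [5, 7, 13].
(χ(G) = 3 ≤ 4.)

Yes, G is 4-colorable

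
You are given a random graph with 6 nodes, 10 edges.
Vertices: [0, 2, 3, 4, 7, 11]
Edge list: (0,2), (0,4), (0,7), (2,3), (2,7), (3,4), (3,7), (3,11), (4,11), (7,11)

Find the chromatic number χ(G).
Clique number ω(G) = 3 (lower bound: χ ≥ ω).
The clique on [0, 2, 7] has size 3, forcing χ ≥ 3, and the coloring below uses 3 colors, so χ(G) = 3.
A valid 3-coloring: color 1: [4, 7]; color 2: [0, 3]; color 3: [2, 11].

χ(G) = 3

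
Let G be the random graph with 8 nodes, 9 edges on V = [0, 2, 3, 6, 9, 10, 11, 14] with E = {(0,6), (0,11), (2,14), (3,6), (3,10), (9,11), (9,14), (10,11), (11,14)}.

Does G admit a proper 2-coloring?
No, G is not 2-colorable

The clique on vertices [9, 11, 14] has size 3 > 2, so it alone needs 3 colors.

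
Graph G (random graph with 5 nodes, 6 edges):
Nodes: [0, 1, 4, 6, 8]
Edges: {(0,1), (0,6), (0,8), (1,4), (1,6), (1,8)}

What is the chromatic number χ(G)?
χ(G) = 3

Clique number ω(G) = 3 (lower bound: χ ≥ ω).
The clique on [0, 1, 8] has size 3, forcing χ ≥ 3, and the coloring below uses 3 colors, so χ(G) = 3.
A valid 3-coloring: color 1: [1]; color 2: [0, 4]; color 3: [6, 8].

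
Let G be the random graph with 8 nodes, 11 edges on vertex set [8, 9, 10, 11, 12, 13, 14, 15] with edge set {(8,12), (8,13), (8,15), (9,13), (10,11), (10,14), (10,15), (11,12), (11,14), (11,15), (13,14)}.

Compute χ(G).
Clique number ω(G) = 3 (lower bound: χ ≥ ω).
The clique on [10, 11, 14] has size 3, forcing χ ≥ 3, and the coloring below uses 3 colors, so χ(G) = 3.
A valid 3-coloring: color 1: [8, 9, 11]; color 2: [10, 12, 13]; color 3: [14, 15].

χ(G) = 3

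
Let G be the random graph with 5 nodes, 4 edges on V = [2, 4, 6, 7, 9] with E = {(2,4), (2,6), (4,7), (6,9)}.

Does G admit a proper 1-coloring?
Edge (6,9) forces its endpoints to differ, so 1 color is not enough.

No, G is not 1-colorable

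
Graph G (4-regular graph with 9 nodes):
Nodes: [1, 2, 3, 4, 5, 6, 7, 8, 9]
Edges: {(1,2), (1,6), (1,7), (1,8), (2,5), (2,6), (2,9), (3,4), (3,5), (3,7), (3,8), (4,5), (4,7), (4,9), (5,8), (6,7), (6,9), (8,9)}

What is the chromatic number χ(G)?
Clique number ω(G) = 3 (lower bound: χ ≥ ω).
Suppose a proper 3-coloring c exists. The clique [1, 2, 6] takes 3 distinct colors; by symmetry let c(1) = 1, c(2) = 2, c(6) = 3.
- Vertex 7: neighbors [1, 6] already have colors [1, 3] ⇒ c(7) = 2.
- Vertex 9: neighbors [2, 6] already have colors [2, 3] ⇒ c(9) = 1.
- Vertex 4: neighbors [9, 7] already have colors [1, 2] ⇒ c(4) = 3.
- Vertex 3: neighbors [7, 4] already have colors [2, 3] ⇒ c(3) = 1.
- Vertex 5: neighbors [3, 2, 4] already have colors [1, 2, 3] — all 3 colors blocked. Contradiction.
The forced assignments end in a contradiction, so G has no proper 3-coloring (χ ≥ 4).
The coloring below uses 4 colors, so χ(G) = 4.
A valid 4-coloring: color 1: [2, 7, 8]; color 2: [4, 6]; color 3: [1, 5, 9]; color 4: [3].

χ(G) = 4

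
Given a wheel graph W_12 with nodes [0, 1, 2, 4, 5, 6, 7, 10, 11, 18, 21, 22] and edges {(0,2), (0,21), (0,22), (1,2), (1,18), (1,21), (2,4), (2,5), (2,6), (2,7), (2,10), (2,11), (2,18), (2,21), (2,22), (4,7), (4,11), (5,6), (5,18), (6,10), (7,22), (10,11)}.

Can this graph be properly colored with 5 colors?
Yes, G is 5-colorable

A valid 5-coloring: color 1: [2]; color 2: [6, 7, 11, 18, 21]; color 3: [1, 4, 5, 10, 22]; color 4: [0].
(χ(G) = 4 ≤ 5.)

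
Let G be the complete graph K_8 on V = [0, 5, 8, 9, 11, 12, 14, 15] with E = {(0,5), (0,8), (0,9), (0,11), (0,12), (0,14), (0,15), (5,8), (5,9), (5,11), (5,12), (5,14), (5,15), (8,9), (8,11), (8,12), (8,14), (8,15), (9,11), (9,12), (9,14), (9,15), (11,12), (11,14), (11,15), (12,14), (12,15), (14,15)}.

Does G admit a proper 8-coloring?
A valid 8-coloring: color 1: [5]; color 2: [11]; color 3: [8]; color 4: [12]; color 5: [14]; color 6: [9]; color 7: [15]; color 8: [0].
(χ(G) = 8 ≤ 8.)

Yes, G is 8-colorable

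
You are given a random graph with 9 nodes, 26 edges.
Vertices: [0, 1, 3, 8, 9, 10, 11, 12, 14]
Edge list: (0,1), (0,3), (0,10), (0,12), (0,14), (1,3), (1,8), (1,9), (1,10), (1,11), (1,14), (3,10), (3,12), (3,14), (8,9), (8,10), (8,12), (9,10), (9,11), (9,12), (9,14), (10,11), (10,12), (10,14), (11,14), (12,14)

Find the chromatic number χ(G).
χ(G) = 5

Clique number ω(G) = 5 (lower bound: χ ≥ ω).
The clique on [0, 1, 3, 10, 14] has size 5, forcing χ ≥ 5, and the coloring below uses 5 colors, so χ(G) = 5.
A valid 5-coloring: color 1: [10]; color 2: [1, 12]; color 3: [8, 14]; color 4: [0, 9]; color 5: [3, 11].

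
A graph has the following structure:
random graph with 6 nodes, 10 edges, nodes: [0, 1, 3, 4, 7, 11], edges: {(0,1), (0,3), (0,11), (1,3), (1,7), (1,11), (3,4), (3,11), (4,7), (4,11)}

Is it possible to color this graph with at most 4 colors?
Yes, G is 4-colorable

A valid 4-coloring: color 1: [3, 7]; color 2: [11]; color 3: [1, 4]; color 4: [0].
(χ(G) = 4 ≤ 4.)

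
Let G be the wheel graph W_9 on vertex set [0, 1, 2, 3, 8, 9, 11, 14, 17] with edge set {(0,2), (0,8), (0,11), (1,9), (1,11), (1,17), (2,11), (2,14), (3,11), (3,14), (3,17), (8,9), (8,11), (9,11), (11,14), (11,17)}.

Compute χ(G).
χ(G) = 3

Clique number ω(G) = 3 (lower bound: χ ≥ ω).
The clique on [0, 8, 11] has size 3, forcing χ ≥ 3, and the coloring below uses 3 colors, so χ(G) = 3.
A valid 3-coloring: color 1: [11]; color 2: [0, 9, 14, 17]; color 3: [1, 2, 3, 8].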